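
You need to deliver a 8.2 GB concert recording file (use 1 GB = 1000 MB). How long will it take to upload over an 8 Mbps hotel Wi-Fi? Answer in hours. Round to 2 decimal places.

File: 8.2 GB = 65600.0 Mb.
At 8 Mbps: 65600.0 / 8 = 8200.0 s ≈ 2.28 hours.

2.28 hours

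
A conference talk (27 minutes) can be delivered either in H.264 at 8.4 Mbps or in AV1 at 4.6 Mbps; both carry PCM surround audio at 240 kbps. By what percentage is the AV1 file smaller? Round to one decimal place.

27 min = 1620 s
Audio: 240 kbps = 0.240 Mbps.
H.264: 8.640 Mbps × 1620 s = 13996.8 Mb = 1.629 GiB.
AV1: 4.840 Mbps × 1620 s = 7840.8 Mb = 0.913 GiB.
Reduction: (1 − 0.913/1.629) × 100 = 43.98%.

44.0%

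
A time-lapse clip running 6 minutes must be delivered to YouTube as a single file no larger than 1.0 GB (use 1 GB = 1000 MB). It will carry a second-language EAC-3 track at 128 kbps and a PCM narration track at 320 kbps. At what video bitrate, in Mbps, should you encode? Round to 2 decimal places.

21.77 Mbps

Budget: 1.0 GB = 8000.0 Mb.
6 min = 360 s
Total bitrate budget: 8000.0 Mb / 360 s = 22.222 Mbps.
Audio total: 128 + 320 = 448 kbps = 0.448 Mbps.
Video: 22.222 − 0.448 = 21.774 Mbps.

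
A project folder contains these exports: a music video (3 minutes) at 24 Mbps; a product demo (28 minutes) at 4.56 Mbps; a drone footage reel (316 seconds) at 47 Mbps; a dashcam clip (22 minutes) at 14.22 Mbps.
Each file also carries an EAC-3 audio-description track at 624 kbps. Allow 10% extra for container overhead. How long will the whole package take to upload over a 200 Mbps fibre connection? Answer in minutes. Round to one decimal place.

Audio: 624 kbps = 0.624 Mbps.
music video: 24.624 Mbps × 180 s × 1.10 = 4875.6 Mb
product demo: 5.184 Mbps × 1680 s × 1.10 = 9580.0 Mb
drone footage reel: 47.624 Mbps × 316 s × 1.10 = 16554.1 Mb
dashcam clip: 14.844 Mbps × 1320 s × 1.10 = 21553.5 Mb
Total: 52563.2 Mb = 6570.4 MB.
At 200 Mbps: 52563.2 / 200 = 263 s ≈ 4.38 minutes.

4.4 minutes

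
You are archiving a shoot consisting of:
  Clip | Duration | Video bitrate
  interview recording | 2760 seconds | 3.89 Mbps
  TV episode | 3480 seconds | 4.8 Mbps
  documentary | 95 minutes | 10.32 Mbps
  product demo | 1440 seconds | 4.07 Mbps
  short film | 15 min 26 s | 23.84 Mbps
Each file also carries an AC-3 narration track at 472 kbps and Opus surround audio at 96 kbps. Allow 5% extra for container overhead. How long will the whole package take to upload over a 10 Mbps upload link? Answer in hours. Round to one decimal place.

Audio total: 472 + 96 = 568 kbps = 0.568 Mbps.
interview recording: 4.458 Mbps × 2760 s × 1.05 = 12919.3 Mb
TV episode: 5.368 Mbps × 3480 s × 1.05 = 19614.7 Mb
documentary: 10.888 Mbps × 5700 s × 1.05 = 65164.7 Mb
product demo: 4.638 Mbps × 1440 s × 1.05 = 7012.7 Mb
short film: 24.408 Mbps × 926 s × 1.05 = 23731.9 Mb
Total: 128443.2 Mb = 16055.4 MB.
At 10 Mbps: 128443.2 / 10 = 12844 s ≈ 3.57 hours.

3.6 hours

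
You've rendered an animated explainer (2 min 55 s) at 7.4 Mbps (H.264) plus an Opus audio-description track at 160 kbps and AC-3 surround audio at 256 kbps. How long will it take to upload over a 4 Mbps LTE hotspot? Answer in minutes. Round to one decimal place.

2 min 55 s = 175 s
Audio total: 160 + 256 = 416 kbps = 0.416 Mbps.
Total bitrate: 7.816 Mbps.
File: 7.816 Mbps × 175 s = 1367.8 Mb.
At 4 Mbps: 1367.8 / 4 = 341.9 s ≈ 5.7 minutes.

5.7 minutes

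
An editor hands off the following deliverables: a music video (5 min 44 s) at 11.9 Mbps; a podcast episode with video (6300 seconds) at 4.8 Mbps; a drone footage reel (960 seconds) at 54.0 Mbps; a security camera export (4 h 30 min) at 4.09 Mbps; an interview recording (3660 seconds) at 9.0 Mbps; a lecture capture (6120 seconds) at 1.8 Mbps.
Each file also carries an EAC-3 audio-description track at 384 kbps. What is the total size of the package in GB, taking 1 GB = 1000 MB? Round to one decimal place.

26.2 GB

Audio: 384 kbps = 0.384 Mbps.
music video: 12.284 Mbps × 344 s = 4225.7 Mb
podcast episode with video: 5.184 Mbps × 6300 s = 32659.2 Mb
drone footage reel: 54.384 Mbps × 960 s = 52208.6 Mb
security camera export: 4.474 Mbps × 16200 s = 72478.8 Mb
interview recording: 9.384 Mbps × 3660 s = 34345.4 Mb
lecture capture: 2.184 Mbps × 6120 s = 13366.1 Mb
Total: 209283.9 Mb = 26160.5 MB.
= 26.16 GB.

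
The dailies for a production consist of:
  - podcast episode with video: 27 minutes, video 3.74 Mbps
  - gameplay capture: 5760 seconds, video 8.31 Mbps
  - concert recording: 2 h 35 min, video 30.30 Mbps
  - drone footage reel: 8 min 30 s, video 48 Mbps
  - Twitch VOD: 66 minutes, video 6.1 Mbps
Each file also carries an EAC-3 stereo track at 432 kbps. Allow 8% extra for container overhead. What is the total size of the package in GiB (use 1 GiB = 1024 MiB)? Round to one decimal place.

49.5 GiB

Audio: 432 kbps = 0.432 Mbps.
podcast episode with video: 4.172 Mbps × 1620 s × 1.08 = 7299.3 Mb
gameplay capture: 8.742 Mbps × 5760 s × 1.08 = 54382.2 Mb
concert recording: 30.732 Mbps × 9300 s × 1.08 = 308672.2 Mb
drone footage reel: 48.432 Mbps × 510 s × 1.08 = 26676.3 Mb
Twitch VOD: 6.532 Mbps × 3960 s × 1.08 = 27936.1 Mb
Total: 424966.2 Mb = 53120.8 MB.
= 49.47 GiB.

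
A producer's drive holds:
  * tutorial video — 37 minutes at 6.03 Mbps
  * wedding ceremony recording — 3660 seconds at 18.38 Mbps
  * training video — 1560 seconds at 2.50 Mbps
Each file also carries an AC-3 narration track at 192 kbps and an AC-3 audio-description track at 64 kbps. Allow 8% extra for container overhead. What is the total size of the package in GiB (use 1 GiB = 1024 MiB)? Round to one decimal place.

10.9 GiB

Audio total: 192 + 64 = 256 kbps = 0.256 Mbps.
tutorial video: 6.286 Mbps × 2220 s × 1.08 = 15071.3 Mb
wedding ceremony recording: 18.636 Mbps × 3660 s × 1.08 = 73664.4 Mb
training video: 2.756 Mbps × 1560 s × 1.08 = 4643.3 Mb
Total: 93379.0 Mb = 11672.4 MB.
= 10.87 GiB.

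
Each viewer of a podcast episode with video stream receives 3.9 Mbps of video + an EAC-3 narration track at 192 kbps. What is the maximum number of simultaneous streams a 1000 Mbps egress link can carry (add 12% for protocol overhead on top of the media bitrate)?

Audio: 192 kbps = 0.192 Mbps.
Per-viewer media rate: 4.092 Mbps.
On the wire with 12% overhead: 4.583 Mbps.
1000 Mbps = 1,000 Mbps; 1,000 / 4.583 = 218.20 → 218 viewers.

218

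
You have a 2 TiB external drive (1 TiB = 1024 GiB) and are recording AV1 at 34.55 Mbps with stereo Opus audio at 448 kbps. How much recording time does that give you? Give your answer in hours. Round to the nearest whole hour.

Audio: 448 kbps = 0.448 Mbps.
Total bitrate: 34.55 + 0.448 = 34.998 Mbps.
Capacity: 2 TiB = 17,592,186 Mb.
Recording time: 17,592,186 / 34.998 = 502,663 s ≈ 140 hours.

140 hours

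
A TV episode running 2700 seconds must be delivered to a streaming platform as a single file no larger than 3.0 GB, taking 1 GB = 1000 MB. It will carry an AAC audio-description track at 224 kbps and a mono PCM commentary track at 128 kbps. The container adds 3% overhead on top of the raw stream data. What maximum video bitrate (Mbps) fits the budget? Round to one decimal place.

8.3 Mbps

Budget: 3.0 GB = 24000.0 Mb.
Stream payload after overhead: 24000.0 / 1.03 = 23301.0 Mb.
Total bitrate budget: 23301.0 Mb / 2700 s = 8.630 Mbps.
Audio total: 224 + 128 = 352 kbps = 0.352 Mbps.
Video: 8.630 − 0.352 = 8.278 Mbps.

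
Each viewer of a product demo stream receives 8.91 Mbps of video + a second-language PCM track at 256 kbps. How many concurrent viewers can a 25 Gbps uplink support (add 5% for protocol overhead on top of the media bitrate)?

2597

Audio: 256 kbps = 0.256 Mbps.
Per-viewer media rate: 9.166 Mbps.
On the wire with 5% overhead: 9.624 Mbps.
25 Gbps = 25,000 Mbps; 25,000 / 9.624 = 2597.59 → 2597 viewers.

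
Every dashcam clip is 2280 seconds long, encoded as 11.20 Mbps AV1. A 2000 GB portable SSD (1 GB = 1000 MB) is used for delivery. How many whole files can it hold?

626

Per item: 11.200 Mbps × 2280 s = 25,536 Mb = 3,192 MB.
Capacity: 2000 GB = 16,000,000 Mb; 626.57 items → 626 complete.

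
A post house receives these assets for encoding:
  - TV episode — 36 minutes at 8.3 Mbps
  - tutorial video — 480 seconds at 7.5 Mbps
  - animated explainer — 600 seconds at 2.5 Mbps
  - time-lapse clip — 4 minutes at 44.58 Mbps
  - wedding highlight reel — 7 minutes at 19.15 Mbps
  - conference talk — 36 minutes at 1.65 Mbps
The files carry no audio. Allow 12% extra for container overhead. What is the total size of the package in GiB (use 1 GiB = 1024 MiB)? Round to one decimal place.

5.9 GiB

TV episode: 8.300 Mbps × 2160 s × 1.12 = 20079.4 Mb
tutorial video: 7.500 Mbps × 480 s × 1.12 = 4032.0 Mb
animated explainer: 2.500 Mbps × 600 s × 1.12 = 1680.0 Mb
time-lapse clip: 44.580 Mbps × 240 s × 1.12 = 11983.1 Mb
wedding highlight reel: 19.150 Mbps × 420 s × 1.12 = 9008.2 Mb
conference talk: 1.650 Mbps × 2160 s × 1.12 = 3991.7 Mb
Total: 50774.3 Mb = 6346.8 MB.
= 5.911 GiB.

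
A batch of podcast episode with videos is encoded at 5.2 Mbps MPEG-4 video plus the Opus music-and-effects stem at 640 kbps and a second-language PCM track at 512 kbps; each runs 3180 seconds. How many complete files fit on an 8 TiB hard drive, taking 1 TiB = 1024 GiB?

3483

Audio total: 640 + 512 = 1152 kbps = 1.152 Mbps.
Total bitrate: 6.352 Mbps.
Per item: 6.352 Mbps × 3180 s = 20,199 Mb = 2,525 MB.
Capacity: 8 TiB = 70,368,744 Mb; 3483.71 items → 3483 complete.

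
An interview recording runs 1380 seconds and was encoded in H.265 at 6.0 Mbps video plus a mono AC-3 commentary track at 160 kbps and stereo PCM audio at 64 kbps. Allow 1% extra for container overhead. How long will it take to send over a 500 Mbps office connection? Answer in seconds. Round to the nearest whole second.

Audio total: 160 + 64 = 224 kbps = 0.224 Mbps.
Total bitrate: 6.224 Mbps.
File: 6.224 Mbps × 1380 s = 8589.1 Mb.
With 1% container overhead: ×1.01. → 8675.0 Mb.
At 500 Mbps: 8675.0 / 500 = 17.4 s ≈ 17.4 seconds.

17 seconds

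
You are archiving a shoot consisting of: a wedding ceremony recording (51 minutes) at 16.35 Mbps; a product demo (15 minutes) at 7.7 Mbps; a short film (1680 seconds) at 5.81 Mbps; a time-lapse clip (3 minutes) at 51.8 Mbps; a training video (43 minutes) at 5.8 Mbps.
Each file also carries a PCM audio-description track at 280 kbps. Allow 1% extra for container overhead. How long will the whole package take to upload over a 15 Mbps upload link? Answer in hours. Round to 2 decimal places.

Audio: 280 kbps = 0.280 Mbps.
wedding ceremony recording: 16.630 Mbps × 3060 s × 1.01 = 51396.7 Mb
product demo: 7.980 Mbps × 900 s × 1.01 = 7253.8 Mb
short film: 6.090 Mbps × 1680 s × 1.01 = 10333.5 Mb
time-lapse clip: 52.080 Mbps × 180 s × 1.01 = 9468.1 Mb
training video: 6.080 Mbps × 2580 s × 1.01 = 15843.3 Mb
Total: 94295.4 Mb = 11786.9 MB.
At 15 Mbps: 94295.4 / 15 = 6286 s ≈ 1.75 hours.

1.75 hours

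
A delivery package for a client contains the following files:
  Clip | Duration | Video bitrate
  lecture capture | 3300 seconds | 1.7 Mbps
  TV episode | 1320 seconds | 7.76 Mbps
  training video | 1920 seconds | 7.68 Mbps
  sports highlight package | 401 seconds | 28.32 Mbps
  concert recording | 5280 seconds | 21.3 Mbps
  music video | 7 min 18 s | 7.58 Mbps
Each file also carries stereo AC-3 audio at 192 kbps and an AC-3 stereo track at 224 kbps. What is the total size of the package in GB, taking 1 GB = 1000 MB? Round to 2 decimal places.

20.38 GB

Audio total: 192 + 224 = 416 kbps = 0.416 Mbps.
lecture capture: 2.116 Mbps × 3300 s = 6982.8 Mb
TV episode: 8.176 Mbps × 1320 s = 10792.3 Mb
training video: 8.096 Mbps × 1920 s = 15544.3 Mb
sports highlight package: 28.736 Mbps × 401 s = 11523.1 Mb
concert recording: 21.716 Mbps × 5280 s = 114660.5 Mb
music video: 7.996 Mbps × 438 s = 3502.2 Mb
Total: 163005.3 Mb = 20375.7 MB.
= 20.38 GB.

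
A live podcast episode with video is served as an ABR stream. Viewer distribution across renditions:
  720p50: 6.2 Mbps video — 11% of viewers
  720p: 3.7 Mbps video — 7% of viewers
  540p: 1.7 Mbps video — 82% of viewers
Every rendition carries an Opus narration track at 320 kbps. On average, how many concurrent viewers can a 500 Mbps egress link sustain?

188

Audio: 320 kbps = 0.320 Mbps.
Average per-viewer bitrate: 0.11×6.520 + 0.07×4.020 + 0.82×2.020 = 2.655 Mbps.
500 Mbps = 500.0 Mbps; 500.0 / 2.655 = 188.32 → 188.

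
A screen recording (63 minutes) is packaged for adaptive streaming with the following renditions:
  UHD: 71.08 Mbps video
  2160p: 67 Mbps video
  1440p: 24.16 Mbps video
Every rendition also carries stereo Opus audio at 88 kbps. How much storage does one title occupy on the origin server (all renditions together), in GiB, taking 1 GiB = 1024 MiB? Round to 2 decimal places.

63 min = 3780 s
Audio: 88 kbps = 0.088 Mbps.
Sum of rendition bitrates: (71.08+0.088) + (67+0.088) + (24.16+0.088) = 162.504 Mbps.
× 3780 s = 614,265 Mb = 76,783 MB = 71.51 GiB.

71.51 GiB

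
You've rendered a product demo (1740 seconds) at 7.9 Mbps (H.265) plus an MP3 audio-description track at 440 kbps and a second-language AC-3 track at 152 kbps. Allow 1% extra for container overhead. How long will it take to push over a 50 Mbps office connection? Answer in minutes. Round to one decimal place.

Audio total: 440 + 152 = 592 kbps = 0.592 Mbps.
Total bitrate: 8.492 Mbps.
File: 8.492 Mbps × 1740 s = 14776.1 Mb.
With 1% container overhead: ×1.01. → 14923.8 Mb.
At 50 Mbps: 14923.8 / 50 = 298.5 s ≈ 4.97 minutes.

5.0 minutes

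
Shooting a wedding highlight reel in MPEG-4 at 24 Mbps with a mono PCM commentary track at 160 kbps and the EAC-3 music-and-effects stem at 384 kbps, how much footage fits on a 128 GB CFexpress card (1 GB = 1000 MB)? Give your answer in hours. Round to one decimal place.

Audio total: 160 + 384 = 544 kbps = 0.544 Mbps.
Total bitrate: 24 + 0.544 = 24.544 Mbps.
Capacity: 128 GB = 1,024,000 Mb.
Recording time: 1,024,000 / 24.544 = 41,721 s ≈ 11.6 hours.

11.6 hours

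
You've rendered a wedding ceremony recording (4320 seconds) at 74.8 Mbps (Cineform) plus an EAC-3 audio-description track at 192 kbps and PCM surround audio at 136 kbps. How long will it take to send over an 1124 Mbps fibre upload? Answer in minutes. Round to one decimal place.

Audio total: 192 + 136 = 328 kbps = 0.328 Mbps.
Total bitrate: 75.128 Mbps.
File: 75.128 Mbps × 4320 s = 324553.0 Mb.
At 1124 Mbps: 324553.0 / 1124 = 288.7 s ≈ 4.81 minutes.

4.8 minutes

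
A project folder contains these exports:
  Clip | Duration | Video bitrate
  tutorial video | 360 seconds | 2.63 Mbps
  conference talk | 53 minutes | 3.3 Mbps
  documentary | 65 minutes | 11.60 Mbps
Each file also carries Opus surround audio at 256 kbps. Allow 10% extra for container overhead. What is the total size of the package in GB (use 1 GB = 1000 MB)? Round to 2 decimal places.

8.06 GB

Audio: 256 kbps = 0.256 Mbps.
tutorial video: 2.886 Mbps × 360 s × 1.10 = 1142.9 Mb
conference talk: 3.556 Mbps × 3180 s × 1.10 = 12438.9 Mb
documentary: 11.856 Mbps × 3900 s × 1.10 = 50862.2 Mb
Total: 64444.0 Mb = 8055.5 MB.
= 8.055 GB.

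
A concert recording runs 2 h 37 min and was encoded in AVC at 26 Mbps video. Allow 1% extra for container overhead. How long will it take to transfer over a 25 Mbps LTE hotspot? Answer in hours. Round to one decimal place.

2 h 37 min = 157 min = 9420 s
File: 26.000 Mbps × 9420 s = 244920.0 Mb.
With 1% container overhead: ×1.01. → 247369.2 Mb.
At 25 Mbps: 247369.2 / 25 = 9894.8 s ≈ 2.75 hours.

2.7 hours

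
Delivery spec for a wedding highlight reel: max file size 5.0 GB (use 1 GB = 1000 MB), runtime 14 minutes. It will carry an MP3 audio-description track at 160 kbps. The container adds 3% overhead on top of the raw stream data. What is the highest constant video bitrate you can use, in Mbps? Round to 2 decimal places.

Budget: 5.0 GB = 40000.0 Mb.
Stream payload after overhead: 40000.0 / 1.03 = 38835.0 Mb.
14 min = 840 s
Total bitrate budget: 38835.0 Mb / 840 s = 46.232 Mbps.
Audio: 160 kbps = 0.160 Mbps.
Video: 46.232 − 0.160 = 46.072 Mbps.

46.07 Mbps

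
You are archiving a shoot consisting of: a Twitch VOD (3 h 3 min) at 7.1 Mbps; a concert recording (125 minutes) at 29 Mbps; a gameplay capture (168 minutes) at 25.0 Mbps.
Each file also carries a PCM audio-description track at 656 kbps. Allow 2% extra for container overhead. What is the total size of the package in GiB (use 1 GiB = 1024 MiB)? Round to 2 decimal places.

Audio: 656 kbps = 0.656 Mbps.
Twitch VOD: 7.756 Mbps × 10980 s × 1.02 = 86864.1 Mb
concert recording: 29.656 Mbps × 7500 s × 1.02 = 226868.4 Mb
gameplay capture: 25.656 Mbps × 10080 s × 1.02 = 263784.7 Mb
Total: 577517.2 Mb = 72189.7 MB.
= 67.23 GiB.

67.23 GiB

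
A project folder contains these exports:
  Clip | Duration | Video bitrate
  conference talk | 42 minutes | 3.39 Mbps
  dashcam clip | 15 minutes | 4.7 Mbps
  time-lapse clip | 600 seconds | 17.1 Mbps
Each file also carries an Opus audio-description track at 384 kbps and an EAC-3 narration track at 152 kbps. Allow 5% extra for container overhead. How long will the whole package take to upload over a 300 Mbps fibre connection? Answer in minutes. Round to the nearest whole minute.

1 minutes

Audio total: 384 + 152 = 536 kbps = 0.536 Mbps.
conference talk: 3.926 Mbps × 2520 s × 1.05 = 10388.2 Mb
dashcam clip: 5.236 Mbps × 900 s × 1.05 = 4948.0 Mb
time-lapse clip: 17.636 Mbps × 600 s × 1.05 = 11110.7 Mb
Total: 26446.9 Mb = 3305.9 MB.
At 300 Mbps: 26446.9 / 300 = 88 s ≈ 1.47 minutes.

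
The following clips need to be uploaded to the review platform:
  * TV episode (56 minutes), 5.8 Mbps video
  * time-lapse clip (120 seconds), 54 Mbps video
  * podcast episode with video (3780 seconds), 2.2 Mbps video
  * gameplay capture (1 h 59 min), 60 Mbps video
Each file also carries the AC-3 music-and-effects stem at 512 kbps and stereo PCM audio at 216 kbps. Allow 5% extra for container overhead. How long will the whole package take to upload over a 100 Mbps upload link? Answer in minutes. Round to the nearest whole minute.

83 minutes

Audio total: 512 + 216 = 728 kbps = 0.728 Mbps.
TV episode: 6.528 Mbps × 3360 s × 1.05 = 23030.8 Mb
time-lapse clip: 54.728 Mbps × 120 s × 1.05 = 6895.7 Mb
podcast episode with video: 2.928 Mbps × 3780 s × 1.05 = 11621.2 Mb
gameplay capture: 60.728 Mbps × 7140 s × 1.05 = 455277.8 Mb
Total: 496825.6 Mb = 62103.2 MB.
At 100 Mbps: 496825.6 / 100 = 4968 s ≈ 82.8 minutes.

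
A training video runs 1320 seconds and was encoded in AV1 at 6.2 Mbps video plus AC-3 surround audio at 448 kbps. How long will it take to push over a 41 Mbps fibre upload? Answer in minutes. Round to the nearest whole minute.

4 minutes

Audio: 448 kbps = 0.448 Mbps.
Total bitrate: 6.648 Mbps.
File: 6.648 Mbps × 1320 s = 8775.4 Mb.
At 41 Mbps: 8775.4 / 41 = 214.0 s ≈ 3.57 minutes.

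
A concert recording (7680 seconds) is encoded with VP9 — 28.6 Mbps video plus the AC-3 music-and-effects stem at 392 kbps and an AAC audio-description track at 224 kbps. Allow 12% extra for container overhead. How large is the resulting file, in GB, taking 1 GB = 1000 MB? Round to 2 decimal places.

Audio total: 392 + 224 = 616 kbps = 0.616 Mbps.
Total bitrate: 28.6 + 0.616 = 29.216 Mbps.
Stream data: 29.216 Mbps × 7680 s = 224378.9 Mb.
With 12% container overhead: ×1.12.
251,304 Mb ÷ 8 = 31,413 MB → 31.41 GB.

31.41 GB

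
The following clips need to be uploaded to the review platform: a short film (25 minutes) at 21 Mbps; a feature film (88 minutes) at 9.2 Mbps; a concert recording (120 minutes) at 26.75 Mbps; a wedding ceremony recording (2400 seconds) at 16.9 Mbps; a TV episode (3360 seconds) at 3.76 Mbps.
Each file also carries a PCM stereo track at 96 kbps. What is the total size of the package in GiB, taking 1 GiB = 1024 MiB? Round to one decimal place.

Audio: 96 kbps = 0.096 Mbps.
short film: 21.096 Mbps × 1500 s = 31644.0 Mb
feature film: 9.296 Mbps × 5280 s = 49082.9 Mb
concert recording: 26.846 Mbps × 7200 s = 193291.2 Mb
wedding ceremony recording: 16.996 Mbps × 2400 s = 40790.4 Mb
TV episode: 3.856 Mbps × 3360 s = 12956.2 Mb
Total: 327764.6 Mb = 40970.6 MB.
= 38.16 GiB.

38.2 GiB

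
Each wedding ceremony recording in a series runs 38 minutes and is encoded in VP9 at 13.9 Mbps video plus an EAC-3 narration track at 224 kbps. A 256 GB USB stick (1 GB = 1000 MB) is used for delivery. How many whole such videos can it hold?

38 min = 2280 s
Audio: 224 kbps = 0.224 Mbps.
Total bitrate: 14.124 Mbps.
Per item: 14.124 Mbps × 2280 s = 32,203 Mb = 4,025 MB.
Capacity: 256 GB = 2,048,000 Mb; 63.60 items → 63 complete.

63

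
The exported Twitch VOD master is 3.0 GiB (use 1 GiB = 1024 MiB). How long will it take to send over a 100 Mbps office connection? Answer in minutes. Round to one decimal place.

4.3 minutes

File: 3.0 GiB = 25769.8 Mb.
At 100 Mbps: 25769.8 / 100 = 257.7 s ≈ 4.29 minutes.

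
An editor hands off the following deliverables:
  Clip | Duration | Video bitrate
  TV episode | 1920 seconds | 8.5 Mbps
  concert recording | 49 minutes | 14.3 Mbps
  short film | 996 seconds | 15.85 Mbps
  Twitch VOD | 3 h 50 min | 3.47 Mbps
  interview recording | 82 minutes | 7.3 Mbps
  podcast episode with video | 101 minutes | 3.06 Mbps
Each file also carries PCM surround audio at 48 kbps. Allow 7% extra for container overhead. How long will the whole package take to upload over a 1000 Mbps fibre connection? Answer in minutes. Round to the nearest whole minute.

Audio: 48 kbps = 0.048 Mbps.
TV episode: 8.548 Mbps × 1920 s × 1.07 = 17561.0 Mb
concert recording: 14.348 Mbps × 2940 s × 1.07 = 45135.9 Mb
short film: 15.898 Mbps × 996 s × 1.07 = 16942.8 Mb
Twitch VOD: 3.518 Mbps × 13800 s × 1.07 = 51946.8 Mb
interview recording: 7.348 Mbps × 4920 s × 1.07 = 38682.8 Mb
podcast episode with video: 3.108 Mbps × 6060 s × 1.07 = 20152.9 Mb
Total: 190422.3 Mb = 23802.8 MB.
At 1000 Mbps: 190422.3 / 1000 = 190 s ≈ 3.17 minutes.

3 minutes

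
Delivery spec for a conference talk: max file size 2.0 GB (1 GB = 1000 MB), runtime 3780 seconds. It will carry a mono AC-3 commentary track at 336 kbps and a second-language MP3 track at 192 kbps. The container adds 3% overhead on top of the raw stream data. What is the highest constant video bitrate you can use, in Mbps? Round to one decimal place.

3.6 Mbps

Budget: 2.0 GB = 16000.0 Mb.
Stream payload after overhead: 16000.0 / 1.03 = 15534.0 Mb.
Total bitrate budget: 15534.0 Mb / 3780 s = 4.110 Mbps.
Audio total: 336 + 192 = 528 kbps = 0.528 Mbps.
Video: 4.110 − 0.528 = 3.582 Mbps.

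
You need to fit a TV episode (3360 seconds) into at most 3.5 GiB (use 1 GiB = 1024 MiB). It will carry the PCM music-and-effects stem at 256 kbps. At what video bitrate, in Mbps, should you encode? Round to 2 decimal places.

8.69 Mbps

Budget: 3.5 GiB = 30064.8 Mb.
Total bitrate budget: 30064.8 Mb / 3360 s = 8.948 Mbps.
Audio: 256 kbps = 0.256 Mbps.
Video: 8.948 − 0.256 = 8.692 Mbps.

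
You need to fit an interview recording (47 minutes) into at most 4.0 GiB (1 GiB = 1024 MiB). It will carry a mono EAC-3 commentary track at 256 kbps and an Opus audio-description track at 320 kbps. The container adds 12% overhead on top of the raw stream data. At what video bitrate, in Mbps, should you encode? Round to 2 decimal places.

10.30 Mbps

Budget: 4.0 GiB = 34359.7 Mb.
Stream payload after overhead: 34359.7 / 1.12 = 30678.3 Mb.
47 min = 2820 s
Total bitrate budget: 30678.3 Mb / 2820 s = 10.879 Mbps.
Audio total: 256 + 320 = 576 kbps = 0.576 Mbps.
Video: 10.879 − 0.576 = 10.303 Mbps.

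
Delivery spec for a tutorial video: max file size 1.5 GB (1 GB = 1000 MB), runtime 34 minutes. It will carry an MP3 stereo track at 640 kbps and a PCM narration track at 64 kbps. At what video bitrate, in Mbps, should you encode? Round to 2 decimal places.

5.18 Mbps

Budget: 1.5 GB = 12000.0 Mb.
34 min = 2040 s
Total bitrate budget: 12000.0 Mb / 2040 s = 5.882 Mbps.
Audio total: 640 + 64 = 704 kbps = 0.704 Mbps.
Video: 5.882 − 0.704 = 5.178 Mbps.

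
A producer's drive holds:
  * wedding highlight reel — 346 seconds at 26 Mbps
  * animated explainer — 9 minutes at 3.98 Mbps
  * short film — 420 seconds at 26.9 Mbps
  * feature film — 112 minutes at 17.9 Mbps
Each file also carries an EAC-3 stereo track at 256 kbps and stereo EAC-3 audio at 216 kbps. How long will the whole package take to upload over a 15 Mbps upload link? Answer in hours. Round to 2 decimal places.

2.71 hours

Audio total: 256 + 216 = 472 kbps = 0.472 Mbps.
wedding highlight reel: 26.472 Mbps × 346 s = 9159.3 Mb
animated explainer: 4.452 Mbps × 540 s = 2404.1 Mb
short film: 27.372 Mbps × 420 s = 11496.2 Mb
feature film: 18.372 Mbps × 6720 s = 123459.8 Mb
Total: 146519.5 Mb = 18314.9 MB.
At 15 Mbps: 146519.5 / 15 = 9768 s ≈ 2.71 hours.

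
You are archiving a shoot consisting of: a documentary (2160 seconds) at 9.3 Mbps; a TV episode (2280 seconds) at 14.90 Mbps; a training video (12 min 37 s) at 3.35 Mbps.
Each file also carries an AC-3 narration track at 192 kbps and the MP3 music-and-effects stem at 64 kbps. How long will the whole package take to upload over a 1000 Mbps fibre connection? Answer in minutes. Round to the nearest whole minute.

Audio total: 192 + 64 = 256 kbps = 0.256 Mbps.
documentary: 9.556 Mbps × 2160 s = 20641.0 Mb
TV episode: 15.156 Mbps × 2280 s = 34555.7 Mb
training video: 3.606 Mbps × 757 s = 2729.7 Mb
Total: 57926.4 Mb = 7240.8 MB.
At 1000 Mbps: 57926.4 / 1000 = 58 s ≈ 0.965 minutes.

1 minutes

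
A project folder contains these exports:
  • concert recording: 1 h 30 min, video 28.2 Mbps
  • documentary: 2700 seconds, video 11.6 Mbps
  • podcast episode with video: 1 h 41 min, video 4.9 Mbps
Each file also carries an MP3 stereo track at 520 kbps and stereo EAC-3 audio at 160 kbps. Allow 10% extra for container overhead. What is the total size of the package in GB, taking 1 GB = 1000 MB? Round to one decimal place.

Audio total: 520 + 160 = 680 kbps = 0.680 Mbps.
concert recording: 28.880 Mbps × 5400 s × 1.10 = 171547.2 Mb
documentary: 12.280 Mbps × 2700 s × 1.10 = 36471.6 Mb
podcast episode with video: 5.580 Mbps × 6060 s × 1.10 = 37196.3 Mb
Total: 245215.1 Mb = 30651.9 MB.
= 30.65 GB.

30.7 GB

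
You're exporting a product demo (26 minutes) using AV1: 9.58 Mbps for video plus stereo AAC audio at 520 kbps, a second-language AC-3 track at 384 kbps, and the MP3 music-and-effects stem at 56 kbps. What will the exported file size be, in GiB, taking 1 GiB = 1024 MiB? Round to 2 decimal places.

1.91 GiB

26 min = 1560 s
Audio total: 520 + 384 + 56 = 960 kbps = 0.960 Mbps.
Total bitrate: 9.58 + 0.960 = 10.540 Mbps.
Stream data: 10.540 Mbps × 1560 s = 16442.4 Mb.
16,442 Mb = 2,055,300,000 bytes ÷ 1,073,741,824 = 1.914 GiB.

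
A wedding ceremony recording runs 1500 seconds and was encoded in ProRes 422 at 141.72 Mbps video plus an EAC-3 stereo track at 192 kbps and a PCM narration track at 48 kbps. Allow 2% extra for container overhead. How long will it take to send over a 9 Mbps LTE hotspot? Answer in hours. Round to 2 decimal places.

6.70 hours

Audio total: 192 + 48 = 240 kbps = 0.240 Mbps.
Total bitrate: 141.960 Mbps.
File: 141.960 Mbps × 1500 s = 212940.0 Mb.
With 2% container overhead: ×1.02. → 217198.8 Mb.
At 9 Mbps: 217198.8 / 9 = 24133.2 s ≈ 6.7 hours.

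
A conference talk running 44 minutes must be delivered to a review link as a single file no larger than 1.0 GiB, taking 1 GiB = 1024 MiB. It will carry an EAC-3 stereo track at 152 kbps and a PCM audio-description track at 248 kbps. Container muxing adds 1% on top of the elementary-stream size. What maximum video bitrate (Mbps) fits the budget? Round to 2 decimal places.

Budget: 1.0 GiB = 8589.9 Mb.
Stream payload after overhead: 8589.9 / 1.01 = 8504.9 Mb.
44 min = 2640 s
Total bitrate budget: 8504.9 Mb / 2640 s = 3.222 Mbps.
Audio total: 152 + 248 = 400 kbps = 0.400 Mbps.
Video: 3.222 − 0.400 = 2.822 Mbps.

2.82 Mbps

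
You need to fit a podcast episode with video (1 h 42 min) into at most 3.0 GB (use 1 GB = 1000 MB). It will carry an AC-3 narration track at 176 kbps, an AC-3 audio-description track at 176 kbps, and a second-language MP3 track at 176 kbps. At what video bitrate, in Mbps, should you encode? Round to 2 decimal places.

Budget: 3.0 GB = 24000.0 Mb.
1 h 42 min = 102 min = 6120 s
Total bitrate budget: 24000.0 Mb / 6120 s = 3.922 Mbps.
Audio total: 176 + 176 + 176 = 528 kbps = 0.528 Mbps.
Video: 3.922 − 0.528 = 3.394 Mbps.

3.39 Mbps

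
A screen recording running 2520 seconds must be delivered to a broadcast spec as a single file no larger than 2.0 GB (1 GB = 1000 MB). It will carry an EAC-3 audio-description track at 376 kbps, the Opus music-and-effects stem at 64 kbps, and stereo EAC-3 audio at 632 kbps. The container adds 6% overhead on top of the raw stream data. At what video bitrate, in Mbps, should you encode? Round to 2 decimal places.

4.92 Mbps

Budget: 2.0 GB = 16000.0 Mb.
Stream payload after overhead: 16000.0 / 1.06 = 15094.3 Mb.
Total bitrate budget: 15094.3 Mb / 2520 s = 5.990 Mbps.
Audio total: 376 + 64 + 632 = 1072 kbps = 1.072 Mbps.
Video: 5.990 − 1.072 = 4.918 Mbps.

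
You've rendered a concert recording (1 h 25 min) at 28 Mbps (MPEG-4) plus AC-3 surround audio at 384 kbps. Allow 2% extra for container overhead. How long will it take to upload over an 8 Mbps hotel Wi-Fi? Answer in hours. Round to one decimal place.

5.1 hours

1 h 25 min = 85 min = 5100 s
Audio: 384 kbps = 0.384 Mbps.
Total bitrate: 28.384 Mbps.
File: 28.384 Mbps × 5100 s = 144758.4 Mb.
With 2% container overhead: ×1.02. → 147653.6 Mb.
At 8 Mbps: 147653.6 / 8 = 18456.7 s ≈ 5.13 hours.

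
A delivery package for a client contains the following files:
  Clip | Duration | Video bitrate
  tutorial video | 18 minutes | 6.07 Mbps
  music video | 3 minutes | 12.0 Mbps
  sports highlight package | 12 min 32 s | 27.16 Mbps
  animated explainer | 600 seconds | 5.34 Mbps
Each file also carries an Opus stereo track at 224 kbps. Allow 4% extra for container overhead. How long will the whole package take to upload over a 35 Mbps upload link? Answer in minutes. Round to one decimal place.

16.3 minutes

Audio: 224 kbps = 0.224 Mbps.
tutorial video: 6.294 Mbps × 1080 s × 1.04 = 7069.4 Mb
music video: 12.224 Mbps × 180 s × 1.04 = 2288.3 Mb
sports highlight package: 27.384 Mbps × 752 s × 1.04 = 21416.5 Mb
animated explainer: 5.564 Mbps × 600 s × 1.04 = 3471.9 Mb
Total: 34246.2 Mb = 4280.8 MB.
At 35 Mbps: 34246.2 / 35 = 978 s ≈ 16.3 minutes.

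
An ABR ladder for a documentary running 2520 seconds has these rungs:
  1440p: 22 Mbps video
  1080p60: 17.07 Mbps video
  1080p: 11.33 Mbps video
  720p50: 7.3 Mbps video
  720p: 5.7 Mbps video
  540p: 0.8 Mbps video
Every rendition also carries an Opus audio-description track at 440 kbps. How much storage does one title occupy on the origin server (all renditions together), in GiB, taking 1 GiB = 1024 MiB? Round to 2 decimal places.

19.61 GiB

Audio: 440 kbps = 0.440 Mbps.
Sum of rendition bitrates: (22+0.440) + (17.07+0.440) + (11.33+0.440) + (7.3+0.440) + (5.7+0.440) + (0.8+0.440) = 66.840 Mbps.
× 2520 s = 168,437 Mb = 21,055 MB = 19.61 GiB.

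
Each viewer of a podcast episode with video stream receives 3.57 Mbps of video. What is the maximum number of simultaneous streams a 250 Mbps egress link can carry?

250 Mbps = 250.0 Mbps; 250.0 / 3.570 = 70.03 → 70 viewers.

70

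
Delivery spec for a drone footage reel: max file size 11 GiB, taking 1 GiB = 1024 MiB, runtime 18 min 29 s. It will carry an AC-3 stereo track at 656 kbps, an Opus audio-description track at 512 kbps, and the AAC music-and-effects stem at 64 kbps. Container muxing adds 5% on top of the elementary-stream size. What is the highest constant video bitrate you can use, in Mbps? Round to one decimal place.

Budget: 11 GiB = 94489.3 Mb.
Stream payload after overhead: 94489.3 / 1.05 = 89989.8 Mb.
18 min 29 s = 1109 s
Total bitrate budget: 89989.8 Mb / 1109 s = 81.145 Mbps.
Audio total: 656 + 512 + 64 = 1232 kbps = 1.232 Mbps.
Video: 81.145 − 1.232 = 79.913 Mbps.

79.9 Mbps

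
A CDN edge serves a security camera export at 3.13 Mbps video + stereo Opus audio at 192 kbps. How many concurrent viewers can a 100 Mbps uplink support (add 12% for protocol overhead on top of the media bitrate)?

26

Audio: 192 kbps = 0.192 Mbps.
Per-viewer media rate: 3.322 Mbps.
On the wire with 12% overhead: 3.721 Mbps.
100 Mbps = 100.0 Mbps; 100.0 / 3.721 = 26.88 → 26 viewers.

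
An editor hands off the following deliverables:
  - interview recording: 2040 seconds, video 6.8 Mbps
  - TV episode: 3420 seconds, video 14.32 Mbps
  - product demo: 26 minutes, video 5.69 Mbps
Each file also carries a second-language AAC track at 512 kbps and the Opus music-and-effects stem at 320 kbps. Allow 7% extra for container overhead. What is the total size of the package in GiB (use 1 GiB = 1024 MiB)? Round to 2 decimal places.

Audio total: 512 + 320 = 832 kbps = 0.832 Mbps.
interview recording: 7.632 Mbps × 2040 s × 1.07 = 16659.1 Mb
TV episode: 15.152 Mbps × 3420 s × 1.07 = 55447.2 Mb
product demo: 6.522 Mbps × 1560 s × 1.07 = 10886.5 Mb
Total: 82992.9 Mb = 10374.1 MB.
= 9.662 GiB.

9.66 GiB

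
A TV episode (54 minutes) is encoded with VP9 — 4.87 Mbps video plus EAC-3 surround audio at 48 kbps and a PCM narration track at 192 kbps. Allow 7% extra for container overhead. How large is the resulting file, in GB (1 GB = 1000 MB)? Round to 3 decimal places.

54 min = 3240 s
Audio total: 48 + 192 = 240 kbps = 0.240 Mbps.
Total bitrate: 4.87 + 0.240 = 5.110 Mbps.
Stream data: 5.110 Mbps × 3240 s = 16556.4 Mb.
With 7% container overhead: ×1.07.
17,715 Mb ÷ 8 = 2,214 MB → 2.214 GB.

2.214 GB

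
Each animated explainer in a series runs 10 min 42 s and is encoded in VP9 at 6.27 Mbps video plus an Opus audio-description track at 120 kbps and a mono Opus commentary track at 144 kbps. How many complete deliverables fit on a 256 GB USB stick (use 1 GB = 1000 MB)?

488

10 min 42 s = 642 s
Audio total: 120 + 144 = 264 kbps = 0.264 Mbps.
Total bitrate: 6.534 Mbps.
Per item: 6.534 Mbps × 642 s = 4,195 Mb = 524.4 MB.
Capacity: 256 GB = 2,048,000 Mb; 488.22 items → 488 complete.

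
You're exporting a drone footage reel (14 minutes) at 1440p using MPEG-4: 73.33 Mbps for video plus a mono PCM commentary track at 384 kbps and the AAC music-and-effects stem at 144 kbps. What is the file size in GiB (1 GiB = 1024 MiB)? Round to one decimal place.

7.2 GiB

14 min = 840 s
Audio total: 384 + 144 = 528 kbps = 0.528 Mbps.
Total bitrate: 73.33 + 0.528 = 73.858 Mbps.
Stream data: 73.858 Mbps × 840 s = 62040.7 Mb.
62,041 Mb = 7,755,090,000 bytes ÷ 1,073,741,824 = 7.222 GiB.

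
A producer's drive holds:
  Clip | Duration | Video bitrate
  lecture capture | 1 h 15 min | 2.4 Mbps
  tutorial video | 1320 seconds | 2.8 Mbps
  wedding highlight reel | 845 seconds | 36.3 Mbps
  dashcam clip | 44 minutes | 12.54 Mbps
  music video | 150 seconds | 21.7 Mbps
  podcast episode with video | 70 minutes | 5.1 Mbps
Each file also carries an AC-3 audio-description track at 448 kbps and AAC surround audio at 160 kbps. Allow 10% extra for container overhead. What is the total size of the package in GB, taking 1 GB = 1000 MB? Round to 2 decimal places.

Audio total: 448 + 160 = 608 kbps = 0.608 Mbps.
lecture capture: 3.008 Mbps × 4500 s × 1.10 = 14889.6 Mb
tutorial video: 3.408 Mbps × 1320 s × 1.10 = 4948.4 Mb
wedding highlight reel: 36.908 Mbps × 845 s × 1.10 = 34306.0 Mb
dashcam clip: 13.148 Mbps × 2640 s × 1.10 = 38181.8 Mb
music video: 22.308 Mbps × 150 s × 1.10 = 3680.8 Mb
podcast episode with video: 5.708 Mbps × 4200 s × 1.10 = 26371.0 Mb
Total: 122377.6 Mb = 15297.2 MB.
= 15.30 GB.

15.30 GB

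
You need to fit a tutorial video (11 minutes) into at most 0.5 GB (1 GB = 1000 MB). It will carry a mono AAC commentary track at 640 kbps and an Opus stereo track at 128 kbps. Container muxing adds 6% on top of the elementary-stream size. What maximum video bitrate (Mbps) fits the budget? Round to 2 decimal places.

4.95 Mbps

Budget: 0.5 GB = 4000.0 Mb.
Stream payload after overhead: 4000.0 / 1.06 = 3773.6 Mb.
11 min = 660 s
Total bitrate budget: 3773.6 Mb / 660 s = 5.718 Mbps.
Audio total: 640 + 128 = 768 kbps = 0.768 Mbps.
Video: 5.718 − 0.768 = 4.950 Mbps.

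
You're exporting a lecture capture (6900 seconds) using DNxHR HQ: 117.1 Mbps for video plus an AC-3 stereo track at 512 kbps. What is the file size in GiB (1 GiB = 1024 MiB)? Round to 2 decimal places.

Audio: 512 kbps = 0.512 Mbps.
Total bitrate: 117.1 + 0.512 = 117.612 Mbps.
Stream data: 117.612 Mbps × 6900 s = 811522.8 Mb.
811,523 Mb = 101,440,350,000 bytes ÷ 1,073,741,824 = 94.47 GiB.

94.47 GiB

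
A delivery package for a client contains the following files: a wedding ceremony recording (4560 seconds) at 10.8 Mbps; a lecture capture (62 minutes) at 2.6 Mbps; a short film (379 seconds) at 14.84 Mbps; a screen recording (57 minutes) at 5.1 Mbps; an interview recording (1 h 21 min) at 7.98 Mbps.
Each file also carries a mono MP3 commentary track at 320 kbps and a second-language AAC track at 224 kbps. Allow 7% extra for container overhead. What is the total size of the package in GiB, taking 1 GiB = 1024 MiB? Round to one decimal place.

16.2 GiB

Audio total: 320 + 224 = 544 kbps = 0.544 Mbps.
wedding ceremony recording: 11.344 Mbps × 4560 s × 1.07 = 55349.6 Mb
lecture capture: 3.144 Mbps × 3720 s × 1.07 = 12514.4 Mb
short film: 15.384 Mbps × 379 s × 1.07 = 6238.7 Mb
screen recording: 5.644 Mbps × 3420 s × 1.07 = 20653.7 Mb
interview recording: 8.524 Mbps × 4860 s × 1.07 = 44326.5 Mb
Total: 139082.9 Mb = 17385.4 MB.
= 16.19 GiB.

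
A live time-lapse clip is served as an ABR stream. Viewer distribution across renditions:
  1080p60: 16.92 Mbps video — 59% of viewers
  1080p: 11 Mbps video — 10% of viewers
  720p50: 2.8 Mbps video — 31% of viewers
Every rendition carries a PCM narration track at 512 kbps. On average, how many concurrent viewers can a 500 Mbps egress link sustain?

40

Audio: 512 kbps = 0.512 Mbps.
Average per-viewer bitrate: 0.59×17.432 + 0.10×11.512 + 0.31×3.312 = 12.463 Mbps.
500 Mbps = 500.0 Mbps; 500.0 / 12.463 = 40.12 → 40.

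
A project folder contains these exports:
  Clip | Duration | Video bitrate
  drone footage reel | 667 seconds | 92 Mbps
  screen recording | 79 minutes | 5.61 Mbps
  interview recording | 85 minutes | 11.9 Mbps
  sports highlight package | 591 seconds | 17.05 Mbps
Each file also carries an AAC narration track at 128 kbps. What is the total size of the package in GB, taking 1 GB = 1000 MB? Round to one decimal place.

20.0 GB

Audio: 128 kbps = 0.128 Mbps.
drone footage reel: 92.128 Mbps × 667 s = 61449.4 Mb
screen recording: 5.738 Mbps × 4740 s = 27198.1 Mb
interview recording: 12.028 Mbps × 5100 s = 61342.8 Mb
sports highlight package: 17.178 Mbps × 591 s = 10152.2 Mb
Total: 160142.5 Mb = 20017.8 MB.
= 20.02 GB.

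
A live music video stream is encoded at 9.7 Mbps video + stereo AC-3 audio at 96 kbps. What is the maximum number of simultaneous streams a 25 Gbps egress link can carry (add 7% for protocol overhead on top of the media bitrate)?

2385

Audio: 96 kbps = 0.096 Mbps.
Per-viewer media rate: 9.796 Mbps.
On the wire with 7% overhead: 10.482 Mbps.
25 Gbps = 25,000 Mbps; 25,000 / 10.482 = 2385.10 → 2385 viewers.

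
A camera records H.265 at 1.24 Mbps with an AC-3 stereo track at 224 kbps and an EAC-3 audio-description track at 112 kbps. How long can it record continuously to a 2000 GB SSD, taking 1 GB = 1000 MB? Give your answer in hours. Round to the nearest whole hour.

Audio total: 224 + 112 = 336 kbps = 0.336 Mbps.
Total bitrate: 1.24 + 0.336 = 1.576 Mbps.
Capacity: 2000 GB = 16,000,000 Mb.
Recording time: 16,000,000 / 1.576 = 10,152,284 s ≈ 2,820 hours.

2820 hours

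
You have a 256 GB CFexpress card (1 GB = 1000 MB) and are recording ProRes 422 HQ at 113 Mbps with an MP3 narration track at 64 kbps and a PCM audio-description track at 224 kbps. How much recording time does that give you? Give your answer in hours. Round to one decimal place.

Audio total: 64 + 224 = 288 kbps = 0.288 Mbps.
Total bitrate: 113 + 0.288 = 113.288 Mbps.
Capacity: 256 GB = 2,048,000 Mb.
Recording time: 2,048,000 / 113.288 = 18,078 s ≈ 5.02 hours.

5.0 hours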